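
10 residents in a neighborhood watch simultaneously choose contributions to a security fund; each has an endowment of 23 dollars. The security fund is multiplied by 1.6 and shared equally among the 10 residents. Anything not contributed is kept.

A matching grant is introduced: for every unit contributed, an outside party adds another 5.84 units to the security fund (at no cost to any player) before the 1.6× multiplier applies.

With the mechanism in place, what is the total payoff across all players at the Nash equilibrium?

2517.12 dollars

The effective private return per unit is now 1.6 × 6.84 / 10 = 1.0944 > 1, so every player's dominant strategy flips to full contribution.
So the Nash equilibrium is full contribution by all 10; the group earns 1.6 × 6.84 × 230 = 2517.12.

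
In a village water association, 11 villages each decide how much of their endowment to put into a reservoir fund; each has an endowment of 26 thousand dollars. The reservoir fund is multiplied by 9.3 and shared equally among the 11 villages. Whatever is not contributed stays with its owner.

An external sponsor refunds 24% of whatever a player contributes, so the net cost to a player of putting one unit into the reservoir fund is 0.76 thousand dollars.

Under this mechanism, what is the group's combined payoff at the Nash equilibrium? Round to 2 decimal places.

With the mechanism, a contributed unit returns (9.3/11) / 0.76 = 1.1124 per unit of net cost to the contributor — now above 1 — so contributing fully is weakly dominant for every player.
So the Nash equilibrium is full contribution by all 11; the group earns 11 × (26 × 0.24 + 9.3 × 26) = 2728.44.

2728.44 thousand dollars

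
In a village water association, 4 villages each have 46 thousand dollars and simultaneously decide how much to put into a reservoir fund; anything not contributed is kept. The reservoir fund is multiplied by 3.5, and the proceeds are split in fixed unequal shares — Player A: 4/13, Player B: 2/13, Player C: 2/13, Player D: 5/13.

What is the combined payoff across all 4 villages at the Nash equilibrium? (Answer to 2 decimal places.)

A player with share s gets back 3.5·s per unit contributed, so full contribution is dominant for anyone with s > 1/3.5 = 0.2857 and zero contribution is dominant for anyone below.
Player A and Player D clear that bar, contributing 46 each; the remaining 2 contribute 0. Total contributed: 92.
The reservoir fund pays out 3.5 × 92 = 322.00 in total (split across the unequal shares, but the aggregate is all that matters for the group sum).
The 2 free-riders keep 46 each, adding 92. Group total = 92 + 322.00 = 414.00.

414.00 thousand dollars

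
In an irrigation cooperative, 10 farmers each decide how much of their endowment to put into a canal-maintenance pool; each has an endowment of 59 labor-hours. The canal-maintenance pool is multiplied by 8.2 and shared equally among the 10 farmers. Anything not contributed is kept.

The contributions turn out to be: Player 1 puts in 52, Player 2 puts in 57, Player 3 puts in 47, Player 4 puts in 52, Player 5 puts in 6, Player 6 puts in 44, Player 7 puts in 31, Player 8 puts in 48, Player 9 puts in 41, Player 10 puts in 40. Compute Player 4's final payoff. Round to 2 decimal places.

349.76 labor-hours

Total contributed: 52 + 57 + 47 + 52 + 6 + 44 + 31 + 48 + 41 + 40 = 418.
Each receives 8.2 × 418 / 10 = 342.76 from the canal-maintenance pool.
Player 4 keeps 59 − 52 = 7, so Player 4's payoff is 7 + 342.76 = 349.76.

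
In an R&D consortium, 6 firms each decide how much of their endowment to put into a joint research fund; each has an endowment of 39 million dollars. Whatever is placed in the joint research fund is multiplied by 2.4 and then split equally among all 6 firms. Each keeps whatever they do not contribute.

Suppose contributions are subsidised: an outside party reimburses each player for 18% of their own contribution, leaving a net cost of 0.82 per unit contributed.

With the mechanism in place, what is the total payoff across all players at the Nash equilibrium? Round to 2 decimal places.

With the mechanism, a contributed unit returns (2.4/6) / 0.82 = 0.4878 per unit of net cost — still below 1 — so contributing 0 remains dominant for every player.
Everyone keeps their endowment and the group total is 6 × 39 = 234.

234.00 million dollars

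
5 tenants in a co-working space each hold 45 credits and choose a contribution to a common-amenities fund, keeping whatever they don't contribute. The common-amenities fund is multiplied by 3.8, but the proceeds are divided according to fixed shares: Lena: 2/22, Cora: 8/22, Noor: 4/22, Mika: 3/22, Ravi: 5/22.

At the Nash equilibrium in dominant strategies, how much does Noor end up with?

76.09 credits

Each unit j contributes comes back to j as 3.8 × (j's share), so j prefers to contribute only if that share exceeds 1/3.8 = 0.2632; otherwise keeping the unit dominates.
Cora alone (share 8/22) is above the threshold, contributing 45; the remaining 4 contribute 0. Total contributed: 45.
Noor keeps 45 and receives 3.8 × 45 × 4/22 = 31.09 from the common-amenities fund, for a payoff of 76.09.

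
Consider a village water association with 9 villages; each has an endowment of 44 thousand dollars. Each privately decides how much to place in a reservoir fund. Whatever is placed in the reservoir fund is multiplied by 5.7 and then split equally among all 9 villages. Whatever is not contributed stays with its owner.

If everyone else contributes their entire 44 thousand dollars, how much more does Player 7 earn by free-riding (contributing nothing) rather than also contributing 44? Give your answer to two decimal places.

Switching from a contribution of 44 to 0 lets Player 7 keep an extra 44 thousand dollars, but lowers the reservoir fund by 44, which costs Player 7 their own share of that drop: 5.7/9 × 44 = 27.87.
Net gain = 44 − 27.87 = 16.13. The private return per contributed unit (0.6333) is below 1, so free-riding is indeed the best response regardless of what the others do.

16.13 thousand dollars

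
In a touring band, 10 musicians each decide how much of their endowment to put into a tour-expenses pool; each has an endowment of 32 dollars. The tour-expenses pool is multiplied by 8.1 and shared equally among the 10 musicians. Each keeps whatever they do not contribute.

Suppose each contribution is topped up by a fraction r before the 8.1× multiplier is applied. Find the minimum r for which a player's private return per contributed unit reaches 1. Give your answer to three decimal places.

With matching at rate r, one contributed unit becomes (1 + r) in the tour-expenses pool and returns 8.1 × (1 + r) / 10 to the contributor.
Setting this equal to 1: 1 + r = 10/8.1 = 1.2346.
So the minimum matching rate is r = 1.2346 − 1 = 0.235.

0.235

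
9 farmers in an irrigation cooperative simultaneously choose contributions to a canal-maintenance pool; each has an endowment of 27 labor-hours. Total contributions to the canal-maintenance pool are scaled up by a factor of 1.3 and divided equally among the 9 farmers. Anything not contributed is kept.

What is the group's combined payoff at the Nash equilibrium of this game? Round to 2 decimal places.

243.00 labor-hours

Each contributed unit returns 1.3/9 = 0.1444 to its contributor — below 1 — so contributing 0 is dominant for every player. At the Nash equilibrium everyone keeps their 27, and the group total is 9 × 27 = 243.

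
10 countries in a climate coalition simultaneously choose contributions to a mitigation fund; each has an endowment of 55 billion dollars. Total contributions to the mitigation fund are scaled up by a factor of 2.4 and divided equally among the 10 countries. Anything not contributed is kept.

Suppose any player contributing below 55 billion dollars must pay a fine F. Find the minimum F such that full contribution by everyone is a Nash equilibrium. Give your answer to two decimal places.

Given the others contribute fully, the best deviation is to contribute 0 (any partial contribution still incurs the fine and gives up units whose private return 0.2400 is below 1).
Deviating from 55 to 0 saves 55 billion dollars but forfeits the deviator's share of the drop in the mitigation fund: 2.4/10 × 55 = 13.20.
So the deviation gain is 55 − 13.20 = 41.80, and the fine must be at least 41.80 billion dollars to wipe it out.

41.80 billion dollars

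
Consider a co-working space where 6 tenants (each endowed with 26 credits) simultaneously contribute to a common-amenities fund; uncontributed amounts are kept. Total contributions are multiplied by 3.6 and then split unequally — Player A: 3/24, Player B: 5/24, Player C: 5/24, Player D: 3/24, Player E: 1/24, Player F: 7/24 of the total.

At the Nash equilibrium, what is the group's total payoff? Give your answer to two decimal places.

223.60 credits

A player with share s gets back 3.6·s per unit contributed, so full contribution is dominant for anyone with s > 1/3.6 = 0.2778 and zero contribution is dominant for anyone below.
Only Player F (7/24) clears that bar, contributing 26; the remaining 5 contribute 0. Total contributed: 26.
The common-amenities fund pays out 3.6 × 26 = 93.60 in total (split across the unequal shares, but the aggregate is all that matters for the group sum).
The 5 free-riders keep 26 each, adding 130. Group total = 130 + 93.60 = 223.60.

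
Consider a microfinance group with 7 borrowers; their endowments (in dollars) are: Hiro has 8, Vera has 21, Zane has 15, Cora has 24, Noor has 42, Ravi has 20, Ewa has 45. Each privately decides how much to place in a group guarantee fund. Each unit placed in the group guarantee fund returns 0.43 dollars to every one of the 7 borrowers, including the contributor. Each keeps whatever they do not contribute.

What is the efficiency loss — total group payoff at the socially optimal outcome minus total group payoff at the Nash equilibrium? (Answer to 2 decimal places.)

The private return per contributed unit is 0.43 < 1 for everyone, so the Nash equilibrium is zero contribution and the group total is Σ E_j = 8 + 21 + 15 + 24 + 42 + 20 + 45 = 175.
Each contributed unit returns 3.010 to the group, so the social optimum is full contribution by everyone: group total = 3.010 × 175 = 526.75.
Efficiency loss = (3.010 − 1) × 175 = 351.75.

351.75 dollars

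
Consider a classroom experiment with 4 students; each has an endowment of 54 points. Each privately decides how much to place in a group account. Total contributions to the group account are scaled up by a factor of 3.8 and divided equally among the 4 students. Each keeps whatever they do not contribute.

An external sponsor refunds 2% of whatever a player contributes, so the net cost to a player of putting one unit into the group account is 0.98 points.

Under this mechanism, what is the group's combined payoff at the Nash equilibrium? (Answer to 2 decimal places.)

216.00 points

The effective private return is (3.8/4) / 0.98 = 0.9694, which is still under 1, so the mechanism doesn't change anyone's dominant strategy: zero contribution.
At the Nash equilibrium no one contributes; group total payoff = 4 × 54 = 216.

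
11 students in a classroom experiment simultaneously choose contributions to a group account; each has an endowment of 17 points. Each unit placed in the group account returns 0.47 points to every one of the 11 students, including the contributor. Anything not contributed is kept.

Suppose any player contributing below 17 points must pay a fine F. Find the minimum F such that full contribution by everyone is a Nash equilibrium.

9.01 points

Given the others contribute fully, the best deviation is to contribute 0 (any partial contribution still incurs the fine and gives up units whose private return 0.47 is below 1).
Deviating from 17 to 0 saves 17 points but forfeits the deviator's share of the drop in the group account: 0.47 × 17 = 7.99.
So the deviation gain is 17 − 7.99 = 9.01, and the fine must be at least 9.01 points to wipe it out.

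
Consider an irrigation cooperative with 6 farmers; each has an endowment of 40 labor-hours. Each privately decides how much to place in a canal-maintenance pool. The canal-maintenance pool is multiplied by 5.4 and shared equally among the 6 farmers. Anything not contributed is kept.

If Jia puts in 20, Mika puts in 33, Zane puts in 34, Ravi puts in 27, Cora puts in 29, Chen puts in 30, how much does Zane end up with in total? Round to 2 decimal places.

161.70 labor-hours

Total contributed: 20 + 33 + 34 + 27 + 29 + 30 = 173.
Each receives 5.4 × 173 / 6 = 155.70 from the canal-maintenance pool.
Zane keeps 40 − 34 = 6, so Zane's payoff is 6 + 155.70 = 161.70.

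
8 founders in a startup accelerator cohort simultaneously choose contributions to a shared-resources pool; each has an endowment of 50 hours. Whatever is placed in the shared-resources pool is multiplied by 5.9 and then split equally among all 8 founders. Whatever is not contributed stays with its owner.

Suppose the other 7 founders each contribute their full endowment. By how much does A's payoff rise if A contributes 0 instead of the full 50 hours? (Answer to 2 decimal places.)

13.13 hours

Switching from a contribution of 50 to 0 lets A keep an extra 50 hours, but lowers the shared-resources pool by 50, which costs A their own share of that drop: 5.9/8 × 50 = 36.87.
Net gain = 50 − 36.87 = 13.13. The private return per contributed unit (0.7375) is below 1, so free-riding is indeed the best response regardless of what the others do.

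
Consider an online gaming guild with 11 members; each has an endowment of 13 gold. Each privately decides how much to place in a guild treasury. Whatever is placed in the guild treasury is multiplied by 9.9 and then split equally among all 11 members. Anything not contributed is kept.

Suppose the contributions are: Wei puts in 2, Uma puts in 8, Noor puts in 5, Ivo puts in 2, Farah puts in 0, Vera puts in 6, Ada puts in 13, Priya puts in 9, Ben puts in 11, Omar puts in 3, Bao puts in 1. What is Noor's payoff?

Total contributed: 2 + 8 + 5 + 2 + 0 + 6 + 13 + 9 + 11 + 3 + 1 = 60.
Each receives 9.9 × 60 / 11 = 54.00 from the guild treasury.
Noor keeps 13 − 5 = 8, so Noor's payoff is 8 + 54.00 = 62.00.

62.00 gold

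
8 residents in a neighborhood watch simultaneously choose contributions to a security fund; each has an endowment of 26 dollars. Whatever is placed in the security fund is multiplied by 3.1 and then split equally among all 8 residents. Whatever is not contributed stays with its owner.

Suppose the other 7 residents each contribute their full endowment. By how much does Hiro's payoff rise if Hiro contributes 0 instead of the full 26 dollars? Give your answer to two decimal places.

15.93 dollars

Switching from a contribution of 26 to 0 lets Hiro keep an extra 26 dollars, but lowers the security fund by 26, which costs Hiro their own share of that drop: 3.1/8 × 26 = 10.07.
Net gain = 26 − 10.07 = 15.93. The private return per contributed unit (0.3875) is below 1, so free-riding is indeed the best response regardless of what the others do.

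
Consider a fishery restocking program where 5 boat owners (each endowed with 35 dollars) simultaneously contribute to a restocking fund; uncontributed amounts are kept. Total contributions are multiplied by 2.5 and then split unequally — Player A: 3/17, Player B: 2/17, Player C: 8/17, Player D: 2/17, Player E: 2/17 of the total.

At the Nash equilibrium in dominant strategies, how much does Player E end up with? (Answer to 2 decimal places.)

45.29 dollars

A player with share s gets back 2.5·s per unit contributed, so full contribution is dominant for anyone with s > 1/2.5 = 0.4000 and zero contribution is dominant for anyone below.
Player C alone (share 8/17) is above the threshold, contributing 35; the remaining 4 contribute 0. Total contributed: 35.
Player E keeps 35 and receives 2.5 × 35 × 2/17 = 10.29 from the restocking fund, for a payoff of 45.29.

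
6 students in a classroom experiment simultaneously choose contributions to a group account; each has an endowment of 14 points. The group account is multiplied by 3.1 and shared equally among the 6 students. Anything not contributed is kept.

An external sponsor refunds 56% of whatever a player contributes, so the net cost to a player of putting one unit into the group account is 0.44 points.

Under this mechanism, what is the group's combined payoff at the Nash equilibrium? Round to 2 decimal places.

With the mechanism, a contributed unit returns (3.1/6) / 0.44 = 1.1742 per unit of net cost to the contributor — now above 1 — so contributing fully is weakly dominant for every player.
At the Nash equilibrium everyone contributes 14. Group total payoff = 6 × (14 × 0.56 + 3.1 × 14) = 307.44.

307.44 points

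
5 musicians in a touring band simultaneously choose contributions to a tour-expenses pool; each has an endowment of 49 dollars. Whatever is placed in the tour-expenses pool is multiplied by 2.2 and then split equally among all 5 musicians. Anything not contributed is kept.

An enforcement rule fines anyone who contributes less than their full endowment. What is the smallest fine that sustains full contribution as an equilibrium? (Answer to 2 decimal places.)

27.44 dollars

Given the others contribute fully, the best deviation is to contribute 0 (any partial contribution still incurs the fine and gives up units whose private return 0.4400 is below 1).
Deviating from 49 to 0 saves 49 dollars but forfeits the deviator's share of the drop in the tour-expenses pool: 2.2/5 × 49 = 21.56.
So the deviation gain is 49 − 21.56 = 27.44, and the fine must be at least 27.44 dollars to wipe it out.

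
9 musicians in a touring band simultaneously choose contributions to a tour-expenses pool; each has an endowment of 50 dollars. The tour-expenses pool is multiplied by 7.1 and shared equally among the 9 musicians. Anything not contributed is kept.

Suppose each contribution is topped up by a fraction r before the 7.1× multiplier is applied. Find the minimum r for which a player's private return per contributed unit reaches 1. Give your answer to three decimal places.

0.268

With matching at rate r, one contributed unit becomes (1 + r) in the tour-expenses pool and returns 7.1 × (1 + r) / 9 to the contributor.
Setting this equal to 1: 1 + r = 9/7.1 = 1.2676.
So the minimum matching rate is r = 1.2676 − 1 = 0.268.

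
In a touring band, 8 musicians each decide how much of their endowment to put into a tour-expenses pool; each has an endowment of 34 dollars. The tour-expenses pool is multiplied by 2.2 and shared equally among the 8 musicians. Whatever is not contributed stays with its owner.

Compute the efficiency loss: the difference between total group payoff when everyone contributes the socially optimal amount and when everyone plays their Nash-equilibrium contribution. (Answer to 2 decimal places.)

Each contributed unit returns 2.2/8 = 0.2750 to its contributor — below 1 — so contributing 0 is dominant for every player. At the Nash equilibrium everyone keeps their 34, and the group total is 8 × 34 = 272.
Each contributed unit returns 2.200 to the group as a whole (0.2750 to each of 8 players), which exceeds 1, so the social optimum is full contribution: group total = 2.200 × 272 = 598.40.
Efficiency loss = 598.40 − 272 = 326.40.

326.40 dollars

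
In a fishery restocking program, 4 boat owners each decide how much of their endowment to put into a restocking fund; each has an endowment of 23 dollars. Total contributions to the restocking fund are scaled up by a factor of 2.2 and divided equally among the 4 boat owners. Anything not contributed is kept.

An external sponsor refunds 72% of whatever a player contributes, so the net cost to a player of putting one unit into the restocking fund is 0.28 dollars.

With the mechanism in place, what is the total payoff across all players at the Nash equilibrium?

268.64 dollars

With the mechanism, a contributed unit returns (2.2/4) / 0.28 = 1.9643 per unit of net cost to the contributor — now above 1 — so contributing fully is weakly dominant for every player.
So the Nash equilibrium is full contribution by all 4; the group earns 4 × (23 × 0.72 + 2.2 × 23) = 268.64.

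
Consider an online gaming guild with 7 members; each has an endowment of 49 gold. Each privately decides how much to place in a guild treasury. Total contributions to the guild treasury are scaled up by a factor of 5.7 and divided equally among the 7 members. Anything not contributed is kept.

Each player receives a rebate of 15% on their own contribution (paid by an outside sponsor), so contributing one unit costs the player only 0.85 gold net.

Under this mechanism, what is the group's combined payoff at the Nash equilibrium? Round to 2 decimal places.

The effective private return is (5.7/7) / 0.85 = 0.9580, which is still under 1, so the mechanism doesn't change anyone's dominant strategy: zero contribution.
At the Nash equilibrium no one contributes; group total payoff = 7 × 49 = 343.

343.00 gold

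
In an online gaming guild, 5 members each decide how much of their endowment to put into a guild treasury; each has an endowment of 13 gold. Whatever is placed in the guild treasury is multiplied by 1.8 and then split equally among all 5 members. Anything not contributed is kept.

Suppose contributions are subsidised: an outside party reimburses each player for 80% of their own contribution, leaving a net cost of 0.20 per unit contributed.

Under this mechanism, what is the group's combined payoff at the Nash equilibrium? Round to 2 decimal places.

Under the mechanism each unit contributed yields (1.8/5) / 0.20 = 1.8000 back to its contributor per unit of net cost, which exceeds 1, making full contribution the dominant choice for everyone.
At the Nash equilibrium everyone contributes 13. Group total payoff = 5 × (13 × 0.80 + 1.8 × 13) = 169.00.

169.00 gold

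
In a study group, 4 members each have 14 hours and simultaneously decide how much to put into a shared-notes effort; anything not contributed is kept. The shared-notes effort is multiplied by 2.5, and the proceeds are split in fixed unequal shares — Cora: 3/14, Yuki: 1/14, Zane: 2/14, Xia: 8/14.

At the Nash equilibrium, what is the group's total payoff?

For player j, contributing a unit is worthwhile iff 2.5 × (j's share) ≥ 1, i.e. iff j's share is at least 0.4000.
The only share above 0.4000 is Xia's 8/14, contributing 14; the remaining 3 contribute 0. Total contributed: 14.
The shared-notes effort pays out 2.5 × 14 = 35.00 in total (split across the unequal shares, but the aggregate is all that matters for the group sum).
The 3 free-riders keep 14 each, adding 42. Group total = 42 + 35.00 = 77.00.

77.00 hours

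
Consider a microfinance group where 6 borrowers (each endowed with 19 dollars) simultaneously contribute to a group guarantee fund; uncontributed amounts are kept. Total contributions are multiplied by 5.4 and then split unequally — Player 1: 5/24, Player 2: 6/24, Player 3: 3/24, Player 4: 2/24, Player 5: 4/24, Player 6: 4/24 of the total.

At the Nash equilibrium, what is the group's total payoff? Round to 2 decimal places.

A player with share s gets back 5.4·s per unit contributed, so full contribution is dominant for anyone with s > 1/5.4 = 0.1852 and zero contribution is dominant for anyone below.
Player 1 and Player 2 are above the threshold, contributing 19 each; the remaining 4 contribute 0. Total contributed: 38.
The group guarantee fund pays out 5.4 × 38 = 205.20 in total (split across the unequal shares, but the aggregate is all that matters for the group sum).
The 4 free-riders keep 19 each, adding 76. Group total = 76 + 205.20 = 281.20.

281.20 dollars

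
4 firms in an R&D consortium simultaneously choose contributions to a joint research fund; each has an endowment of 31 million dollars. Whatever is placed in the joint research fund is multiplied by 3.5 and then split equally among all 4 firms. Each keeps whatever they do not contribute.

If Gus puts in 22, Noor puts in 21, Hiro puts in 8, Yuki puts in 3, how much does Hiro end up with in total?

Total contributed: 22 + 21 + 8 + 3 = 54.
Each receives 3.5 × 54 / 4 = 47.25 from the joint research fund.
Hiro keeps 31 − 8 = 23, so Hiro's payoff is 23 + 47.25 = 70.25.

70.25 million dollars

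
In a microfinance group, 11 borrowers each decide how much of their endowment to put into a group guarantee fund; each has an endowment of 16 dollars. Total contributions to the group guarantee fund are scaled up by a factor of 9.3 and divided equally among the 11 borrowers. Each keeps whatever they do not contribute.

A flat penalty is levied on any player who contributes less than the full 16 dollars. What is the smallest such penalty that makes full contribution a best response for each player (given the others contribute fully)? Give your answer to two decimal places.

2.47 dollars

Given the others contribute fully, the best deviation is to contribute 0 (any partial contribution still incurs the fine and gives up units whose private return 0.8455 is below 1).
Deviating from 16 to 0 saves 16 dollars but forfeits the deviator's share of the drop in the group guarantee fund: 9.3/11 × 16 = 13.53.
So the deviation gain is 16 − 13.53 = 2.47, and the fine must be at least 2.47 dollars to wipe it out.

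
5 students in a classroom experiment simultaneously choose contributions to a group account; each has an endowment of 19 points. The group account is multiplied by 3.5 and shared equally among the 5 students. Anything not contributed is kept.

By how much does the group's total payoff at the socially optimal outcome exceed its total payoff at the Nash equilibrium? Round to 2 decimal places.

237.50 points

Each contributed unit returns 3.5/5 = 0.7000 to its contributor — below 1 — so contributing 0 is dominant for every player. At the Nash equilibrium everyone keeps their 19, and the group total is 5 × 19 = 95.
Each contributed unit returns 3.500 to the group as a whole (0.7000 to each of 5 players), which exceeds 1, so the social optimum is full contribution: group total = 3.500 × 95 = 332.50.
Efficiency loss = 332.50 − 95 = 237.50.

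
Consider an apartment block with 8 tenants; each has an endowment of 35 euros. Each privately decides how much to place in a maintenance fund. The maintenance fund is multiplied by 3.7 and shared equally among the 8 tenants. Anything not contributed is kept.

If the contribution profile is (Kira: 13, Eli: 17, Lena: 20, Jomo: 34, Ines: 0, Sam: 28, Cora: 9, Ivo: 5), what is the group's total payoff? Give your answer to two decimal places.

620.20 euros

Total contributed: 13 + 17 + 20 + 34 + 0 + 28 + 9 + 5 = 126; total kept: 8 × 35 − 126 = 154.
The maintenance fund pays out 3.7 × 126 = 466.20 in aggregate.
Group total = 154 + 466.20 = 620.20.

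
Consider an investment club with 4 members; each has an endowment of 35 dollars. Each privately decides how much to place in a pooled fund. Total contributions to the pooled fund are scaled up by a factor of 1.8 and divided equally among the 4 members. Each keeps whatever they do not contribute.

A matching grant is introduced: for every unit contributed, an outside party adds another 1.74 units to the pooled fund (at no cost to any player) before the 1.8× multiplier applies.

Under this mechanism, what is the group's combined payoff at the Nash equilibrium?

690.48 dollars

The effective private return per unit is now 1.8 × 2.74 / 4 = 1.2330 > 1, so every player's dominant strategy flips to full contribution.
At the Nash equilibrium everyone contributes 35. Group total payoff = 1.8 × 2.74 × 140 = 690.48.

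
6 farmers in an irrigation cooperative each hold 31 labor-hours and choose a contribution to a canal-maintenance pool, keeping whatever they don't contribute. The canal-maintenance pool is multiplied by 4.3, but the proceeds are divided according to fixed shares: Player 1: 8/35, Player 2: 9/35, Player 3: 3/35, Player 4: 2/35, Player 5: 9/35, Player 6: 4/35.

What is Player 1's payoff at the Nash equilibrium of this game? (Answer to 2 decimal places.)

A player with share s gets back 4.3·s per unit contributed, so full contribution is dominant for anyone with s > 1/4.3 = 0.2326 and zero contribution is dominant for anyone below.
The shares above 0.2326 belong to Player 2 and Player 5, contributing 31 each; the remaining 4 contribute 0. Total contributed: 62.
Player 1 keeps 31 and receives 4.3 × 62 × 8/35 = 60.94 from the canal-maintenance pool, for a payoff of 91.94.

91.94 labor-hours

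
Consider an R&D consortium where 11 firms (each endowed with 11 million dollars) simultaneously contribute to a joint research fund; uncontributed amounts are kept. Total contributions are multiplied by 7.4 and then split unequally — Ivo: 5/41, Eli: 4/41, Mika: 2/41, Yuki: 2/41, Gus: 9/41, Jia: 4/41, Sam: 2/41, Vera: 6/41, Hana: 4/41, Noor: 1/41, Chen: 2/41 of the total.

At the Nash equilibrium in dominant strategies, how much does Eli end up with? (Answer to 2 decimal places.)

A player with share s gets back 7.4·s per unit contributed, so full contribution is dominant for anyone with s > 1/7.4 = 0.1351 and zero contribution is dominant for anyone below.
Gus and Vera are above the threshold, contributing 11 each; the remaining 9 contribute 0. Total contributed: 22.
Eli keeps 11 and receives 7.4 × 22 × 4/41 = 15.88 from the joint research fund, for a payoff of 26.88.

26.88 million dollars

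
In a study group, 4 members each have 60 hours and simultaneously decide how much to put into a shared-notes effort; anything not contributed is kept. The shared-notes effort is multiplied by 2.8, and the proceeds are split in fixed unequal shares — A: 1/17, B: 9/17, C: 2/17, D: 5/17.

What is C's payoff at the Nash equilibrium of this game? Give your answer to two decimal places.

79.76 hours

A player with share s gets back 2.8·s per unit contributed, so full contribution is dominant for anyone with s > 1/2.8 = 0.3571 and zero contribution is dominant for anyone below.
The only share above 0.3571 is B's 9/17, contributing 60; the remaining 3 contribute 0. Total contributed: 60.
C keeps 60 and receives 2.8 × 60 × 2/17 = 19.76 from the shared-notes effort, for a payoff of 79.76.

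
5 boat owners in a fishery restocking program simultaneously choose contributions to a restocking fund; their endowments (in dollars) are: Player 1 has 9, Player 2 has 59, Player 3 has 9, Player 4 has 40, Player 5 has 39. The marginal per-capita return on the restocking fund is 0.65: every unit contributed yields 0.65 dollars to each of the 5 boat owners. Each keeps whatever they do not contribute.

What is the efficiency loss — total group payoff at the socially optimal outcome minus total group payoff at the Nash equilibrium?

The private return per contributed unit is 0.65 < 1 for everyone, so the Nash equilibrium is zero contribution and the group total is Σ E_j = 9 + 59 + 9 + 40 + 39 = 156.
Each contributed unit returns 3.250 to the group, so the social optimum is full contribution by everyone: group total = 3.250 × 156 = 507.00.
Efficiency loss = (3.250 − 1) × 156 = 351.00.

351.00 dollars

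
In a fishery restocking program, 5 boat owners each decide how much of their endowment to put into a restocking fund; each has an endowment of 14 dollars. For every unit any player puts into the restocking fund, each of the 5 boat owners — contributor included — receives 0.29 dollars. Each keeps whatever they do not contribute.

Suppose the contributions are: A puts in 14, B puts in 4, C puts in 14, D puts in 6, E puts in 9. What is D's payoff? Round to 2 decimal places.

Total contributed: 14 + 4 + 14 + 6 + 9 = 47.
Each receives 0.29 × 47 = 13.63 from the restocking fund.
D keeps 14 − 6 = 8, so D's payoff is 8 + 13.63 = 21.63.

21.63 dollars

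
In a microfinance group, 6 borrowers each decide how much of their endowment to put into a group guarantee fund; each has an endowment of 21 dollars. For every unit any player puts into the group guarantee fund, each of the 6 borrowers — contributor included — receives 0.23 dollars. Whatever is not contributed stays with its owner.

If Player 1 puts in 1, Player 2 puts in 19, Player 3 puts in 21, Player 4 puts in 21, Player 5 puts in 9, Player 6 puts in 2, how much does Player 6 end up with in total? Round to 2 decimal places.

Total contributed: 1 + 19 + 21 + 21 + 9 + 2 = 73.
Each receives 0.23 × 73 = 16.79 from the group guarantee fund.
Player 6 keeps 21 − 2 = 19, so Player 6's payoff is 19 + 16.79 = 35.79.

35.79 dollars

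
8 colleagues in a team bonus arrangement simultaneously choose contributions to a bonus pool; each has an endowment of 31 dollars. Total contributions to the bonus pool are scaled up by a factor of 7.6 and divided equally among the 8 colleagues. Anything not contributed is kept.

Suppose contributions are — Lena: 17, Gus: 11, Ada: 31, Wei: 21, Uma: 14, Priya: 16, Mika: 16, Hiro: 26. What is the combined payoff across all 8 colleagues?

1251.20 dollars

Total contributed: 17 + 11 + 31 + 21 + 14 + 16 + 16 + 26 = 152; total kept: 8 × 31 − 152 = 96.
The bonus pool pays out 7.6 × 152 = 1155.20 in aggregate.
Group total = 96 + 1155.20 = 1251.20.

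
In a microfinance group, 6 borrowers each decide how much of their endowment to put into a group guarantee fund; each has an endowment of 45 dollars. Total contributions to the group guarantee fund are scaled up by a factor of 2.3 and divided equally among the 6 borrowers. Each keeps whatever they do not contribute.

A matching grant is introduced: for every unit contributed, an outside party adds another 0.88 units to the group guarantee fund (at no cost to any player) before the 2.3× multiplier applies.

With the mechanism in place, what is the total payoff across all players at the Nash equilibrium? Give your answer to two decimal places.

The effective private return is 2.3 × 1.88 / 6 = 0.7207, which is still under 1, so the mechanism doesn't change anyone's dominant strategy: zero contribution.
At the Nash equilibrium no one contributes; group total payoff = 6 × 45 = 270.

270.00 dollars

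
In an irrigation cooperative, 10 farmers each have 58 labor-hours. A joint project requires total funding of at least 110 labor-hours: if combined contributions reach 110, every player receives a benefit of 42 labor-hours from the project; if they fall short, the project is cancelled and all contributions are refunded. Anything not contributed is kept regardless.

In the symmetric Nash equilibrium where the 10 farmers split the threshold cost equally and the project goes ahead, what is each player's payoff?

Equal share of the threshold: 110/10 = 11.
At this profile no one gains by cutting their contribution: any cut drops the total below 110, the project is cancelled, contributions are refunded, and the deviator ends with 58, which is less than 58 − 11 + 42 = 89. Contributing more than 11 just wastes the excess. So contributing exactly 11 is a best response.
Each player's payoff: 58 − 11 + 42 = 89.

89 labor-hours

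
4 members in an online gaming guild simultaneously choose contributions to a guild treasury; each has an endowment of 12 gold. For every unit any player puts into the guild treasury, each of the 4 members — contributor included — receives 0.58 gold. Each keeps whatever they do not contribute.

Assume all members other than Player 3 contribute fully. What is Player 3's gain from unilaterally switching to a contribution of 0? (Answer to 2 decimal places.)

Switching from a contribution of 12 to 0 lets Player 3 keep an extra 12 gold, but lowers the guild treasury by 12, which costs Player 3 their own share of that drop: 0.58 × 12 = 6.96.
Net gain = 12 − 6.96 = 5.04. The private return per contributed unit (0.58) is below 1, so free-riding is indeed the best response regardless of what the others do.

5.04 gold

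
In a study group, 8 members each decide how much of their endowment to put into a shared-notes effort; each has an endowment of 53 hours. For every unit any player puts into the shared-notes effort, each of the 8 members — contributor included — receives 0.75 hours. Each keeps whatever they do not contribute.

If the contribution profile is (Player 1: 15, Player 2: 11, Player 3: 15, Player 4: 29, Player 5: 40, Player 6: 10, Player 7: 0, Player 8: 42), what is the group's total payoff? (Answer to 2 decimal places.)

1234.00 hours

Total contributed: 15 + 11 + 15 + 29 + 40 + 10 + 0 + 42 = 162; total kept: 8 × 53 − 162 = 262.
The shared-notes effort pays out 0.75 × 8 × 162 = 972.00 in aggregate.
Group total = 262 + 972.00 = 1234.00.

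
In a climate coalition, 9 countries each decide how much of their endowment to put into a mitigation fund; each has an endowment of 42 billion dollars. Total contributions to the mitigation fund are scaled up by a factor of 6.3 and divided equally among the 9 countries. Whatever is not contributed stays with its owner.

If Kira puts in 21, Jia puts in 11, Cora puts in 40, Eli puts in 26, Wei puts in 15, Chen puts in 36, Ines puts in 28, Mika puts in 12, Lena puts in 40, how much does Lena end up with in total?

162.30 billion dollars

Total contributed: 21 + 11 + 40 + 26 + 15 + 36 + 28 + 12 + 40 = 229.
Each receives 6.3 × 229 / 9 = 160.30 from the mitigation fund.
Lena keeps 42 − 40 = 2, so Lena's payoff is 2 + 160.30 = 162.30.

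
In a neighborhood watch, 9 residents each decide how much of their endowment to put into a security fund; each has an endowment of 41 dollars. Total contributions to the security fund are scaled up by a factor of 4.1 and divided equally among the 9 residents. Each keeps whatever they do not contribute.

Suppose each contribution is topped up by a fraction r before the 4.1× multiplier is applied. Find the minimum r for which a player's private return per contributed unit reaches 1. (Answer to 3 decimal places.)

With matching at rate r, one contributed unit becomes (1 + r) in the security fund and returns 4.1 × (1 + r) / 9 to the contributor.
Setting this equal to 1: 1 + r = 9/4.1 = 2.1951.
So the minimum matching rate is r = 2.1951 − 1 = 1.195.

1.195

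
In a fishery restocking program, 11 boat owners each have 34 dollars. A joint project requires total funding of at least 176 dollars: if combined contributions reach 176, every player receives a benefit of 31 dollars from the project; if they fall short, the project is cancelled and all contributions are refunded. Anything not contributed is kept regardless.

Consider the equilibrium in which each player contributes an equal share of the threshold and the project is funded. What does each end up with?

Equal share of the threshold: 176/11 = 16.
At this profile no one gains by cutting their contribution: any cut drops the total below 176, the project is cancelled, contributions are refunded, and the deviator ends with 34, which is less than 34 − 16 + 31 = 49. Contributing more than 16 just wastes the excess. So contributing exactly 16 is a best response.
Each player's payoff: 34 − 16 + 31 = 49.

49 dollars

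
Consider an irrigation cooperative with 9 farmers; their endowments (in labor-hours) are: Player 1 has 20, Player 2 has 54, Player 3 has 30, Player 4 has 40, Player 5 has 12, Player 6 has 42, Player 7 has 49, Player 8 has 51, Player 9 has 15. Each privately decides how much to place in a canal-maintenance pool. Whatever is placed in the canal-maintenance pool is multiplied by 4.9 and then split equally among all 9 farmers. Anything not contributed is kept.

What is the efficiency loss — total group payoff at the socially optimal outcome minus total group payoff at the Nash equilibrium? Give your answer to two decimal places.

1220.70 labor-hours

The private return per contributed unit is 4.9/9 = 0.5444 < 1 for every player regardless of endowment, so the Nash equilibrium is zero contribution and the group total is Σ E_j = 20 + 54 + 30 + 40 + 12 + 42 + 49 + 51 + 15 = 313.
Each contributed unit returns 4.900 to the group, so the social optimum is full contribution by everyone: group total = 4.900 × 313 = 1533.70.
Efficiency loss = (4.900 − 1) × 313 = 1220.70.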